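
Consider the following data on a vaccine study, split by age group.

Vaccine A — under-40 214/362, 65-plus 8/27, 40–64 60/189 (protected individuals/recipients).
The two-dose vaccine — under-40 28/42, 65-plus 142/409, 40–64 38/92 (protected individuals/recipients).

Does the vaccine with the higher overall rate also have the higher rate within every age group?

No

Under-40: Vaccine A 214/362 = 59.1%, the two-dose vaccine 28/42 = 66.7% → the two-dose vaccine
65-plus: Vaccine A 8/27 = 29.6%, the two-dose vaccine 142/409 = 34.7% → the two-dose vaccine
40–64: Vaccine A 60/189 = 31.7%, the two-dose vaccine 38/92 = 41.3% → the two-dose vaccine
Overall: Vaccine A 282/578 = 48.8%, the two-dose vaccine 208/543 = 38.3% → Vaccine A
The two-dose vaccine wins each age group but Vaccine A wins overall — the comparison reverses. The two-dose vaccine's recipients skew toward 65-plus, which has a lower base rate.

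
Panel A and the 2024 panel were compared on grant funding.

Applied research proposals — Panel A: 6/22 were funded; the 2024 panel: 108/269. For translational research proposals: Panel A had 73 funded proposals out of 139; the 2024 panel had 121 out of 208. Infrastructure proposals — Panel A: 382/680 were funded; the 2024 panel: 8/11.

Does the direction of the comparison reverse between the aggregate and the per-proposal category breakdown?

Applied research: Panel A 6/22 = 27.3%, the 2024 panel 108/269 = 40.1% → the 2024 panel
Translational research: Panel A 73/139 = 52.5%, the 2024 panel 121/208 = 58.2% → the 2024 panel
Infrastructure: Panel A 382/680 = 56.2%, the 2024 panel 8/11 = 72.7% → the 2024 panel
Overall: Panel A 461/841 = 54.8%, the 2024 panel 237/488 = 48.6% → Panel A
The 2024 panel wins each proposal group but Panel A wins overall — the comparison reverses. The 2024 panel's proposals skew toward applied research, which has a lower base rate.

Yes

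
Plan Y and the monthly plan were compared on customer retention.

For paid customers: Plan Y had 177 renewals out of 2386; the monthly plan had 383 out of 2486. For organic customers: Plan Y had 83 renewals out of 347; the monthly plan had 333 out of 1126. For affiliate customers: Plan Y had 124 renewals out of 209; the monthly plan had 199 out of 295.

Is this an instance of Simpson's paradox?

No

Paid: Plan Y 177/2386 = 7.4%, the monthly plan 383/2486 = 15.4% → the monthly plan
Organic: Plan Y 83/347 = 23.9%, the monthly plan 333/1126 = 29.6% → the monthly plan
Affiliate: Plan Y 124/209 = 59.3%, the monthly plan 199/295 = 67.5% → the monthly plan
Overall: Plan Y 384/2942 = 13.1%, the monthly plan 915/3907 = 23.4% → the monthly plan
The monthly plan wins overall and in every signup group — no reversal.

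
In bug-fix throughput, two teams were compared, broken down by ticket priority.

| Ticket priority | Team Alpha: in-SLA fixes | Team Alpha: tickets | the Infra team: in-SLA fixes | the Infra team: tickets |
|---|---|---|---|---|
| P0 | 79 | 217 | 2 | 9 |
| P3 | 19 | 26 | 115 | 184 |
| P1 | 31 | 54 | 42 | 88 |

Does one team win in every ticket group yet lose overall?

P0: Team Alpha 79/217 = 36.4%, the Infra team 2/9 = 22.2% → Team Alpha
P3: Team Alpha 19/26 = 73.1%, the Infra team 115/184 = 62.5% → Team Alpha
P1: Team Alpha 31/54 = 57.4%, the Infra team 42/88 = 47.7% → Team Alpha
Overall: Team Alpha 129/297 = 43.4%, the Infra team 159/281 = 56.6% → the Infra team
Team Alpha wins each ticket group but the Infra team wins overall — the comparison reverses. Team Alpha's tickets skew toward P0, which has a lower base rate.

Yes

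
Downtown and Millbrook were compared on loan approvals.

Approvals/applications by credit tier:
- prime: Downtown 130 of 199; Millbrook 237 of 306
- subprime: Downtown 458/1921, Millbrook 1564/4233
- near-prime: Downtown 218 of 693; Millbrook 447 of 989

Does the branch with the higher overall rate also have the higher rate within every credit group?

Yes

Prime: Downtown 130/199 = 65.3%, Millbrook 237/306 = 77.5% → Millbrook
Subprime: Downtown 458/1921 = 23.8%, Millbrook 1564/4233 = 36.9% → Millbrook
Near-prime: Downtown 218/693 = 31.5%, Millbrook 447/989 = 45.2% → Millbrook
Overall: Downtown 806/2813 = 28.7%, Millbrook 2248/5528 = 40.7% → Millbrook
Millbrook wins overall and in every credit group — no reversal.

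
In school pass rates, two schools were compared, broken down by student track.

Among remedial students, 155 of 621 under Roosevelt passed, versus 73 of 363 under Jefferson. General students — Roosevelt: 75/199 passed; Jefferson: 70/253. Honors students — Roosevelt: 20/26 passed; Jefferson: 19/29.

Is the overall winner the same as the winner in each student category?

Yes

Remedial: Roosevelt 155/621 = 25.0%, Jefferson 73/363 = 20.1% → Roosevelt
General: Roosevelt 75/199 = 37.7%, Jefferson 70/253 = 27.7% → Roosevelt
Honors: Roosevelt 20/26 = 76.9%, Jefferson 19/29 = 65.5% → Roosevelt
Overall: Roosevelt 250/846 = 29.6%, Jefferson 162/645 = 25.1% → Roosevelt
Roosevelt wins overall and in every student group — no reversal.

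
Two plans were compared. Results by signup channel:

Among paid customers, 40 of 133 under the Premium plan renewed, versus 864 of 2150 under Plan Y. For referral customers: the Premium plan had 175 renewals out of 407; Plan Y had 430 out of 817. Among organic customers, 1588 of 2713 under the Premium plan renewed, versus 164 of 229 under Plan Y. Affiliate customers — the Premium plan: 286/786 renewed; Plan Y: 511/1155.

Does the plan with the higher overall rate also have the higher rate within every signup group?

No

Paid: the Premium plan 40/133 = 30.1%, Plan Y 864/2150 = 40.2% → Plan Y
Referral: the Premium plan 175/407 = 43.0%, Plan Y 430/817 = 52.6% → Plan Y
Organic: the Premium plan 1588/2713 = 58.5%, Plan Y 164/229 = 71.6% → Plan Y
Affiliate: the Premium plan 286/786 = 36.4%, Plan Y 511/1155 = 44.2% → Plan Y
Overall: the Premium plan 2089/4039 = 51.7%, Plan Y 1969/4351 = 45.3% → the Premium plan
Plan Y wins each signup group but the Premium plan wins overall — the comparison reverses. Plan Y's customers skew toward paid, which has a lower base rate.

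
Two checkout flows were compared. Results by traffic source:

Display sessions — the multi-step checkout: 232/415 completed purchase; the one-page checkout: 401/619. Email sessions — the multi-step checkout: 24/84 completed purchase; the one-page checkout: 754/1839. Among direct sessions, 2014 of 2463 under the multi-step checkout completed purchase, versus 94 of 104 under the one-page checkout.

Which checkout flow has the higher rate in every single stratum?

the one-page checkout

Display: the multi-step checkout 232/415 = 55.9%, the one-page checkout 401/619 = 64.8% → the one-page checkout
Email: the multi-step checkout 24/84 = 28.6%, the one-page checkout 754/1839 = 41.0% → the one-page checkout
Direct: the multi-step checkout 2014/2463 = 81.8%, the one-page checkout 94/104 = 90.4% → the one-page checkout
The one-page checkout has the higher rate in all 3 groups.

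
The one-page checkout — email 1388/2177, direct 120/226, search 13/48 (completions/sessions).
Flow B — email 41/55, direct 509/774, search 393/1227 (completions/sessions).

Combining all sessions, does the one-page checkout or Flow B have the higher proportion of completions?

the one-page checkout

Email: the one-page checkout 1388/2177 = 63.8%, Flow B 41/55 = 74.5% → Flow B
Direct: the one-page checkout 120/226 = 53.1%, Flow B 509/774 = 65.8% → Flow B
Search: the one-page checkout 13/48 = 27.1%, Flow B 393/1227 = 32.0% → Flow B
Overall: the one-page checkout 1521/2451 = 62.1%, Flow B 943/2056 = 45.9% → the one-page checkout
(Flow B wins every traffic group but the one-page checkout wins overall — Flow B's sessions skew toward the low-rate search group.)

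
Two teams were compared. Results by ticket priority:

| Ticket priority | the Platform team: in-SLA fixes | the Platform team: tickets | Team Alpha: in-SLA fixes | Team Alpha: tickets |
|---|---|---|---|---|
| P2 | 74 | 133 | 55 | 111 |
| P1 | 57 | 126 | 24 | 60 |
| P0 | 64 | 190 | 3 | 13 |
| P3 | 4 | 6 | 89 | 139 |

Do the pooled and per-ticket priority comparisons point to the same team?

No

P2: the Platform team 74/133 = 55.6%, Team Alpha 55/111 = 49.5% → the Platform team
P1: the Platform team 57/126 = 45.2%, Team Alpha 24/60 = 40.0% → the Platform team
P0: the Platform team 64/190 = 33.7%, Team Alpha 3/13 = 23.1% → the Platform team
P3: the Platform team 4/6 = 66.7%, Team Alpha 89/139 = 64.0% → the Platform team
Overall: the Platform team 199/455 = 43.7%, Team Alpha 171/323 = 52.9% → Team Alpha
The Platform team wins each ticket group but Team Alpha wins overall — the comparison reverses. The Platform team's tickets skew toward P0, which has a lower base rate.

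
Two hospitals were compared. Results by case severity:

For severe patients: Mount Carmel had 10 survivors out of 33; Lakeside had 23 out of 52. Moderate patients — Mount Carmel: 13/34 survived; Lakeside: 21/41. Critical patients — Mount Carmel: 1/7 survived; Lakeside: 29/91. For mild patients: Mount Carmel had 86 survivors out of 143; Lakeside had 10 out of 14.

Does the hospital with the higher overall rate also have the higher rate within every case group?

Severe: Mount Carmel 10/33 = 30.3%, Lakeside 23/52 = 44.2% → Lakeside
Moderate: Mount Carmel 13/34 = 38.2%, Lakeside 21/41 = 51.2% → Lakeside
Critical: Mount Carmel 1/7 = 14.3%, Lakeside 29/91 = 31.9% → Lakeside
Mild: Mount Carmel 86/143 = 60.1%, Lakeside 10/14 = 71.4% → Lakeside
Overall: Mount Carmel 110/217 = 50.7%, Lakeside 83/198 = 41.9% → Mount Carmel
Lakeside wins each case group but Mount Carmel wins overall — the comparison reverses. Lakeside's patients skew toward critical, which has a lower base rate.

No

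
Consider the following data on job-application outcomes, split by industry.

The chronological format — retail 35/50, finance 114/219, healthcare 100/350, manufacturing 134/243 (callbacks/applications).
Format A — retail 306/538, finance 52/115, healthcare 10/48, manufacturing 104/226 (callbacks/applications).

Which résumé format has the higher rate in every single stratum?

the chronological format

Retail: the chronological format 35/50 = 70.0%, Format A 306/538 = 56.9% → the chronological format
Finance: the chronological format 114/219 = 52.1%, Format A 52/115 = 45.2% → the chronological format
Healthcare: the chronological format 100/350 = 28.6%, Format A 10/48 = 20.8% → the chronological format
Manufacturing: the chronological format 134/243 = 55.1%, Format A 104/226 = 46.0% → the chronological format
The chronological format has the higher rate in all 4 groups.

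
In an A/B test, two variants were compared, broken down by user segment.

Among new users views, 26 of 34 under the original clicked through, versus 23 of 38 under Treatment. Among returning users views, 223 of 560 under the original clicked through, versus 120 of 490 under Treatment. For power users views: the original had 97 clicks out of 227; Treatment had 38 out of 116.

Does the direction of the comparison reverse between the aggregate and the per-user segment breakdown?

New users: the original 26/34 = 76.5%, Treatment 23/38 = 60.5% → the original
Returning users: the original 223/560 = 39.8%, Treatment 120/490 = 24.5% → the original
Power users: the original 97/227 = 42.7%, Treatment 38/116 = 32.8% → the original
Overall: the original 346/821 = 42.1%, Treatment 181/644 = 28.1% → the original
The original wins overall and in every user group — no reversal.

No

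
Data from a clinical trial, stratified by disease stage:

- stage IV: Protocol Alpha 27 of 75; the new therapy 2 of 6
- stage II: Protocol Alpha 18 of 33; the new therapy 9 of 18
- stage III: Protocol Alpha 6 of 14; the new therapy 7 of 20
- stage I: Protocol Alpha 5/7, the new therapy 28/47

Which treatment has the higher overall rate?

Stage IV: Protocol Alpha 27/75 = 36.0%, the new therapy 2/6 = 33.3% → Protocol Alpha
Stage II: Protocol Alpha 18/33 = 54.5%, the new therapy 9/18 = 50.0% → Protocol Alpha
Stage III: Protocol Alpha 6/14 = 42.9%, the new therapy 7/20 = 35.0% → Protocol Alpha
Stage I: Protocol Alpha 5/7 = 71.4%, the new therapy 28/47 = 59.6% → Protocol Alpha
Overall: Protocol Alpha 56/129 = 43.4%, the new therapy 46/91 = 50.5% → the new therapy
(Protocol Alpha wins every disease group but the new therapy wins overall — Protocol Alpha's patients skew toward the low-rate stage IV group.)

the new therapy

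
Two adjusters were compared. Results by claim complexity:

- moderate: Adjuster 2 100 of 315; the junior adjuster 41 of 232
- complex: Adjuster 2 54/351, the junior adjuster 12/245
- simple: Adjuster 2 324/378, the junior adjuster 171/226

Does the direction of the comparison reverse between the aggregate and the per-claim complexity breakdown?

No

Moderate: Adjuster 2 100/315 = 31.7%, the junior adjuster 41/232 = 17.7% → Adjuster 2
Complex: Adjuster 2 54/351 = 15.4%, the junior adjuster 12/245 = 4.9% → Adjuster 2
Simple: Adjuster 2 324/378 = 85.7%, the junior adjuster 171/226 = 75.7% → Adjuster 2
Overall: Adjuster 2 478/1044 = 45.8%, the junior adjuster 224/703 = 31.9% → Adjuster 2
Adjuster 2 wins overall and in every claim group — no reversal.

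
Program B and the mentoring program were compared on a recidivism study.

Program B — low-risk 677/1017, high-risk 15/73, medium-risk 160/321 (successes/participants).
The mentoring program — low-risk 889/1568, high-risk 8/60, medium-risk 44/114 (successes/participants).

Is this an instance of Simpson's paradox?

No

Low-risk: Program B 677/1017 = 66.6%, the mentoring program 889/1568 = 56.7% → Program B
High-risk: Program B 15/73 = 20.5%, the mentoring program 8/60 = 13.3% → Program B
Medium-risk: Program B 160/321 = 49.8%, the mentoring program 44/114 = 38.6% → Program B
Overall: Program B 852/1411 = 60.4%, the mentoring program 941/1742 = 54.0% → Program B
Program B wins overall and in every risk group — no reversal.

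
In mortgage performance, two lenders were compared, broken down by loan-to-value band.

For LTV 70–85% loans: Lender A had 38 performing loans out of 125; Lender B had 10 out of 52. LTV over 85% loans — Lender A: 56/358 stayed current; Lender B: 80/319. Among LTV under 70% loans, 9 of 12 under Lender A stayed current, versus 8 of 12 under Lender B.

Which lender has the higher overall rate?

Lender B

LTV 70–85%: Lender A 38/125 = 30.4%, Lender B 10/52 = 19.2% → Lender A
LTV over 85%: Lender A 56/358 = 15.6%, Lender B 80/319 = 25.1% → Lender B
LTV under 70%: Lender A 9/12 = 75.0%, Lender B 8/12 = 66.7% → Lender A
Overall: Lender A 103/495 = 20.8%, Lender B 98/383 = 25.6% → Lender B
(Neither sweeps every loan-to-value group, but Lender B has the higher pooled rate.)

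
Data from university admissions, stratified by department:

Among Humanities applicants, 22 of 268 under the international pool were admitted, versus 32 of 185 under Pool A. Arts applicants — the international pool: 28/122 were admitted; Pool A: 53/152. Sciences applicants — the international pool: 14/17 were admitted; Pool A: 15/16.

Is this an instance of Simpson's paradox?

No

Humanities: the international pool 22/268 = 8.2%, Pool A 32/185 = 17.3% → Pool A
Arts: the international pool 28/122 = 23.0%, Pool A 53/152 = 34.9% → Pool A
Sciences: the international pool 14/17 = 82.4%, Pool A 15/16 = 93.8% → Pool A
Overall: the international pool 64/407 = 15.7%, Pool A 100/353 = 28.3% → Pool A
Pool A wins overall and in every department group — no reversal.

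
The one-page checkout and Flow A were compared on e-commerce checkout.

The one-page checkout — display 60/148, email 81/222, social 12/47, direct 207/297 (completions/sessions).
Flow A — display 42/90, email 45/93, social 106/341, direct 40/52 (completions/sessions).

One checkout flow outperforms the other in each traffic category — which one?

Display: the one-page checkout 60/148 = 40.5%, Flow A 42/90 = 46.7% → Flow A
Email: the one-page checkout 81/222 = 36.5%, Flow A 45/93 = 48.4% → Flow A
Social: the one-page checkout 12/47 = 25.5%, Flow A 106/341 = 31.1% → Flow A
Direct: the one-page checkout 207/297 = 69.7%, Flow A 40/52 = 76.9% → Flow A
Flow A has the higher rate in all 4 groups.

Flow A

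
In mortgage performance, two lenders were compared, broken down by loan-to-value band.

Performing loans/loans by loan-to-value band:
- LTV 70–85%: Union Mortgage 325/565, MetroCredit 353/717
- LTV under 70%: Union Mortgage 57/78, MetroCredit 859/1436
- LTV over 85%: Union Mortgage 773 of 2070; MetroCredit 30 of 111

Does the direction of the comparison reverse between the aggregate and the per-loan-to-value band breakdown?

Yes

LTV 70–85%: Union Mortgage 325/565 = 57.5%, MetroCredit 353/717 = 49.2% → Union Mortgage
LTV under 70%: Union Mortgage 57/78 = 73.1%, MetroCredit 859/1436 = 59.8% → Union Mortgage
LTV over 85%: Union Mortgage 773/2070 = 37.3%, MetroCredit 30/111 = 27.0% → Union Mortgage
Overall: Union Mortgage 1155/2713 = 42.6%, MetroCredit 1242/2264 = 54.9% → MetroCredit
Union Mortgage wins each loan-to-value group but MetroCredit wins overall — the comparison reverses. Union Mortgage's loans skew toward LTV over 85%, which has a lower base rate.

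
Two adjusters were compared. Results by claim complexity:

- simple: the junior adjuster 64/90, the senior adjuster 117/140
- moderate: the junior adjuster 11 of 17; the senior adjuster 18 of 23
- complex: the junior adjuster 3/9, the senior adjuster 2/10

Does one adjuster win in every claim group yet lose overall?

No

Simple: the junior adjuster 64/90 = 71.1%, the senior adjuster 117/140 = 83.6% → the senior adjuster
Moderate: the junior adjuster 11/17 = 64.7%, the senior adjuster 18/23 = 78.3% → the senior adjuster
Complex: the junior adjuster 3/9 = 33.3%, the senior adjuster 2/10 = 20.0% → the junior adjuster
Overall: the junior adjuster 78/116 = 67.2%, the senior adjuster 137/173 = 79.2% → the senior adjuster
Neither sweeps: the junior adjuster wins 1 of 3 groups, the senior adjuster wins 2. The senior adjuster wins overall but not every group — no Simpson reversal.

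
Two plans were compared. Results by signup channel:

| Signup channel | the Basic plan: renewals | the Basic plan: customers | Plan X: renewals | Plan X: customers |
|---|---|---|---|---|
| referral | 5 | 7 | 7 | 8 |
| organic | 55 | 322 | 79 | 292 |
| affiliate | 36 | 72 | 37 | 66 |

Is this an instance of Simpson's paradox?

Referral: the Basic plan 5/7 = 71.4%, Plan X 7/8 = 87.5% → Plan X
Organic: the Basic plan 55/322 = 17.1%, Plan X 79/292 = 27.1% → Plan X
Affiliate: the Basic plan 36/72 = 50.0%, Plan X 37/66 = 56.1% → Plan X
Overall: the Basic plan 96/401 = 23.9%, Plan X 123/366 = 33.6% → Plan X
Plan X wins overall and in every signup group — no reversal.

No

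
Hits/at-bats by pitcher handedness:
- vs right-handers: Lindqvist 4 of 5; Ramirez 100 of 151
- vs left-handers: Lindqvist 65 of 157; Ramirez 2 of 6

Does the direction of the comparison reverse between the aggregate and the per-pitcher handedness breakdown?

Vs right-handers: Lindqvist 4/5 = 80.0%, Ramirez 100/151 = 66.2% → Lindqvist
Vs left-handers: Lindqvist 65/157 = 41.4%, Ramirez 2/6 = 33.3% → Lindqvist
Overall: Lindqvist 69/162 = 42.6%, Ramirez 102/157 = 65.0% → Ramirez
Lindqvist wins each pitcher group but Ramirez wins overall — the comparison reverses. Lindqvist's at-bats skew toward vs left-handers, which has a lower base rate.

Yes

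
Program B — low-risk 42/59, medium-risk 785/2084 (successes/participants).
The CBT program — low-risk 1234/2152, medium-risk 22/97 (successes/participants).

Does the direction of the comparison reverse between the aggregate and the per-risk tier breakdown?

Yes

Low-risk: Program B 42/59 = 71.2%, the CBT program 1234/2152 = 57.3% → Program B
Medium-risk: Program B 785/2084 = 37.7%, the CBT program 22/97 = 22.7% → Program B
Overall: Program B 827/2143 = 38.6%, the CBT program 1256/2249 = 55.8% → the CBT program
Program B wins each risk group but the CBT program wins overall — the comparison reverses. Program B's participants skew toward medium-risk, which has a lower base rate.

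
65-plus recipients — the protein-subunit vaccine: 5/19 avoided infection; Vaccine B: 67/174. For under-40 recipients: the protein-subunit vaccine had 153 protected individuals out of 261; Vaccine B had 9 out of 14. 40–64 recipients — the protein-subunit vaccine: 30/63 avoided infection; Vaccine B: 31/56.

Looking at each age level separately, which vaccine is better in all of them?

65-plus: the protein-subunit vaccine 5/19 = 26.3%, Vaccine B 67/174 = 38.5% → Vaccine B
Under-40: the protein-subunit vaccine 153/261 = 58.6%, Vaccine B 9/14 = 64.3% → Vaccine B
40–64: the protein-subunit vaccine 30/63 = 47.6%, Vaccine B 31/56 = 55.4% → Vaccine B
Vaccine B has the higher rate in all 3 groups.

Vaccine B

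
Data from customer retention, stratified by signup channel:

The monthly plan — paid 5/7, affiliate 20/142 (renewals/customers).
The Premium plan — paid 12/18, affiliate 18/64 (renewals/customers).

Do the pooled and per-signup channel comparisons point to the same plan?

Paid: the monthly plan 5/7 = 71.4%, the Premium plan 12/18 = 66.7% → the monthly plan
Affiliate: the monthly plan 20/142 = 14.1%, the Premium plan 18/64 = 28.1% → the Premium plan
Overall: the monthly plan 25/149 = 16.8%, the Premium plan 30/82 = 36.6% → the Premium plan
Neither sweeps: the monthly plan wins 1 of 2 groups, the Premium plan wins 1. The Premium plan wins overall but not every group — no Simpson reversal.

No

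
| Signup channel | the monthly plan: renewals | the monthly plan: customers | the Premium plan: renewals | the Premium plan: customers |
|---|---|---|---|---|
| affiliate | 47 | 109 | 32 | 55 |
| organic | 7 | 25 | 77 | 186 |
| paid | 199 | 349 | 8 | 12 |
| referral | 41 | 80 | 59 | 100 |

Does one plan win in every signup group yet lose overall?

Affiliate: the monthly plan 47/109 = 43.1%, the Premium plan 32/55 = 58.2% → the Premium plan
Organic: the monthly plan 7/25 = 28.0%, the Premium plan 77/186 = 41.4% → the Premium plan
Paid: the monthly plan 199/349 = 57.0%, the Premium plan 8/12 = 66.7% → the Premium plan
Referral: the monthly plan 41/80 = 51.2%, the Premium plan 59/100 = 59.0% → the Premium plan
Overall: the monthly plan 294/563 = 52.2%, the Premium plan 176/353 = 49.9% → the monthly plan
The Premium plan wins each signup group but the monthly plan wins overall — the comparison reverses. The Premium plan's customers skew toward organic, which has a lower base rate.

Yes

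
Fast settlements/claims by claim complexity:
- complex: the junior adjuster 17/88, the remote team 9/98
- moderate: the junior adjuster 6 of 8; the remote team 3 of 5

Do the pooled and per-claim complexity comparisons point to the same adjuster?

Yes

Complex: the junior adjuster 17/88 = 19.3%, the remote team 9/98 = 9.2% → the junior adjuster
Moderate: the junior adjuster 6/8 = 75.0%, the remote team 3/5 = 60.0% → the junior adjuster
Overall: the junior adjuster 23/96 = 24.0%, the remote team 12/103 = 11.7% → the junior adjuster
The junior adjuster wins overall and in every claim group — no reversal.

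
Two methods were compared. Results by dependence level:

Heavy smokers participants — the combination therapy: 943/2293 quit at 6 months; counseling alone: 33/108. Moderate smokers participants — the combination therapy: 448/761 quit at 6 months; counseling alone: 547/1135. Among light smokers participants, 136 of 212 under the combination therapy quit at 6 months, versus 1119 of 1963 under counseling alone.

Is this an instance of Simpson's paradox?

Heavy smokers: the combination therapy 943/2293 = 41.1%, counseling alone 33/108 = 30.6% → the combination therapy
Moderate smokers: the combination therapy 448/761 = 58.9%, counseling alone 547/1135 = 48.2% → the combination therapy
Light smokers: the combination therapy 136/212 = 64.2%, counseling alone 1119/1963 = 57.0% → the combination therapy
Overall: the combination therapy 1527/3266 = 46.8%, counseling alone 1699/3206 = 53.0% → counseling alone
The combination therapy wins each dependence group but counseling alone wins overall — the comparison reverses. The combination therapy's participants skew toward heavy smokers, which has a lower base rate.

Yes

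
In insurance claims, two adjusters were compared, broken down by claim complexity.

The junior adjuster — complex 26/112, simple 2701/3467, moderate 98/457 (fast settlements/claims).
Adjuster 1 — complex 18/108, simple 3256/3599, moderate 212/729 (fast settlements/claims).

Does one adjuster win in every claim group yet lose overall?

No

Complex: the junior adjuster 26/112 = 23.2%, Adjuster 1 18/108 = 16.7% → the junior adjuster
Simple: the junior adjuster 2701/3467 = 77.9%, Adjuster 1 3256/3599 = 90.5% → Adjuster 1
Moderate: the junior adjuster 98/457 = 21.4%, Adjuster 1 212/729 = 29.1% → Adjuster 1
Overall: the junior adjuster 2825/4036 = 70.0%, Adjuster 1 3486/4436 = 78.6% → Adjuster 1
Neither sweeps: the junior adjuster wins 1 of 3 groups, Adjuster 1 wins 2. Adjuster 1 wins overall but not every group — no Simpson reversal.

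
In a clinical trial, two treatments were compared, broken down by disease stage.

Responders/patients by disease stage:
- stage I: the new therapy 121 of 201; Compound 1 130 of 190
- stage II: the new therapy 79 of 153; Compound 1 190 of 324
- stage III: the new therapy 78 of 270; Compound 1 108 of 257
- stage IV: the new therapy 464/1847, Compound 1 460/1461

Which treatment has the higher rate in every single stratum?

Stage I: the new therapy 121/201 = 60.2%, Compound 1 130/190 = 68.4% → Compound 1
Stage II: the new therapy 79/153 = 51.6%, Compound 1 190/324 = 58.6% → Compound 1
Stage III: the new therapy 78/270 = 28.9%, Compound 1 108/257 = 42.0% → Compound 1
Stage IV: the new therapy 464/1847 = 25.1%, Compound 1 460/1461 = 31.5% → Compound 1
Compound 1 has the higher rate in all 4 groups.

Compound 1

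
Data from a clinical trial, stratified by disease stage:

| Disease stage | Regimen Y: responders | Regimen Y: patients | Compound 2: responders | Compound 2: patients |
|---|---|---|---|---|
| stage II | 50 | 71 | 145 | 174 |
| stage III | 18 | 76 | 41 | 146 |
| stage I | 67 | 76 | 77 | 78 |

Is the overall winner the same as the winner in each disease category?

Yes

Stage II: Regimen Y 50/71 = 70.4%, Compound 2 145/174 = 83.3% → Compound 2
Stage III: Regimen Y 18/76 = 23.7%, Compound 2 41/146 = 28.1% → Compound 2
Stage I: Regimen Y 67/76 = 88.2%, Compound 2 77/78 = 98.7% → Compound 2
Overall: Regimen Y 135/223 = 60.5%, Compound 2 263/398 = 66.1% → Compound 2
Compound 2 wins overall and in every disease group — no reversal.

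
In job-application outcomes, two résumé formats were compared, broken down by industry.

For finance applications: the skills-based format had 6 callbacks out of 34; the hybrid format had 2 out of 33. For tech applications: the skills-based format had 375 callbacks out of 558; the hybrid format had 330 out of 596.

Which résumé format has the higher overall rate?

Finance: the skills-based format 6/34 = 17.6%, the hybrid format 2/33 = 6.1% → the skills-based format
Tech: the skills-based format 375/558 = 67.2%, the hybrid format 330/596 = 55.4% → the skills-based format
Overall: the skills-based format 381/592 = 64.4%, the hybrid format 332/629 = 52.8% → the skills-based format

the skills-based format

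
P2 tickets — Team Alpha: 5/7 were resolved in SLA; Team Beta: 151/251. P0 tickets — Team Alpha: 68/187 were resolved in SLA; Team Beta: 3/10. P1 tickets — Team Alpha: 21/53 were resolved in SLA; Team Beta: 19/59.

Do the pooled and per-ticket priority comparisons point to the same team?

P2: Team Alpha 5/7 = 71.4%, Team Beta 151/251 = 60.2% → Team Alpha
P0: Team Alpha 68/187 = 36.4%, Team Beta 3/10 = 30.0% → Team Alpha
P1: Team Alpha 21/53 = 39.6%, Team Beta 19/59 = 32.2% → Team Alpha
Overall: Team Alpha 94/247 = 38.1%, Team Beta 173/320 = 54.1% → Team Beta
Team Alpha wins each ticket group but Team Beta wins overall — the comparison reverses. Team Alpha's tickets skew toward P0, which has a lower base rate.

No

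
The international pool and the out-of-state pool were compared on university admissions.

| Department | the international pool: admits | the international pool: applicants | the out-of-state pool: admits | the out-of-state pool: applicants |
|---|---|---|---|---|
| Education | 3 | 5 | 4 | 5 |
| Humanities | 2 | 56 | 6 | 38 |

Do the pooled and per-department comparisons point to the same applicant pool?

Yes

Education: the international pool 3/5 = 60.0%, the out-of-state pool 4/5 = 80.0% → the out-of-state pool
Humanities: the international pool 2/56 = 3.6%, the out-of-state pool 6/38 = 15.8% → the out-of-state pool
Overall: the international pool 5/61 = 8.2%, the out-of-state pool 10/43 = 23.3% → the out-of-state pool
The out-of-state pool wins overall and in every department group — no reversal.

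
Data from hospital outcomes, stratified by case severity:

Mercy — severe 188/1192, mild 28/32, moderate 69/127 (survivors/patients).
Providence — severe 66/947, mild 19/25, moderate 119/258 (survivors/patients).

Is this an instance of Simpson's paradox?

Severe: Mercy 188/1192 = 15.8%, Providence 66/947 = 7.0% → Mercy
Mild: Mercy 28/32 = 87.5%, Providence 19/25 = 76.0% → Mercy
Moderate: Mercy 69/127 = 54.3%, Providence 119/258 = 46.1% → Mercy
Overall: Mercy 285/1351 = 21.1%, Providence 204/1230 = 16.6% → Mercy
Mercy wins overall and in every case group — no reversal.

No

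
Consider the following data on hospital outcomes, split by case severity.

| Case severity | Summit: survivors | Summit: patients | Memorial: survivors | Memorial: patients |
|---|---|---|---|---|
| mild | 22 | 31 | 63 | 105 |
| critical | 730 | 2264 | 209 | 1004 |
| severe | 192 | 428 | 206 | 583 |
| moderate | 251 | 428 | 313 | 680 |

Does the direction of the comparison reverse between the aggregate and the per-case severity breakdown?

No

Mild: Summit 22/31 = 71.0%, Memorial 63/105 = 60.0% → Summit
Critical: Summit 730/2264 = 32.2%, Memorial 209/1004 = 20.8% → Summit
Severe: Summit 192/428 = 44.9%, Memorial 206/583 = 35.3% → Summit
Moderate: Summit 251/428 = 58.6%, Memorial 313/680 = 46.0% → Summit
Overall: Summit 1195/3151 = 37.9%, Memorial 791/2372 = 33.3% → Summit
Summit wins overall and in every case group — no reversal.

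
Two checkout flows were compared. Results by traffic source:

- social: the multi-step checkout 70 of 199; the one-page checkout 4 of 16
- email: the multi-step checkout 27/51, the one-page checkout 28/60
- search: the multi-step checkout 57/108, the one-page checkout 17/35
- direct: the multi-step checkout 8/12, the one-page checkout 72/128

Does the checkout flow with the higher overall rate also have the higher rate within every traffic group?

Social: the multi-step checkout 70/199 = 35.2%, the one-page checkout 4/16 = 25.0% → the multi-step checkout
Email: the multi-step checkout 27/51 = 52.9%, the one-page checkout 28/60 = 46.7% → the multi-step checkout
Search: the multi-step checkout 57/108 = 52.8%, the one-page checkout 17/35 = 48.6% → the multi-step checkout
Direct: the multi-step checkout 8/12 = 66.7%, the one-page checkout 72/128 = 56.2% → the multi-step checkout
Overall: the multi-step checkout 162/370 = 43.8%, the one-page checkout 121/239 = 50.6% → the one-page checkout
The multi-step checkout wins each traffic group but the one-page checkout wins overall — the comparison reverses. The multi-step checkout's sessions skew toward social, which has a lower base rate.

No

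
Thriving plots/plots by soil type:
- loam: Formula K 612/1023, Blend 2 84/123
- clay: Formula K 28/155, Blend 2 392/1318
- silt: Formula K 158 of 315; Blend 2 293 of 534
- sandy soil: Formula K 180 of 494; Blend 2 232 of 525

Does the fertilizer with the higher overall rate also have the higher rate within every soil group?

Loam: Formula K 612/1023 = 59.8%, Blend 2 84/123 = 68.3% → Blend 2
Clay: Formula K 28/155 = 18.1%, Blend 2 392/1318 = 29.7% → Blend 2
Silt: Formula K 158/315 = 50.2%, Blend 2 293/534 = 54.9% → Blend 2
Sandy soil: Formula K 180/494 = 36.4%, Blend 2 232/525 = 44.2% → Blend 2
Overall: Formula K 978/1987 = 49.2%, Blend 2 1001/2500 = 40.0% → Formula K
Blend 2 wins each soil group but Formula K wins overall — the comparison reverses. Blend 2's plots skew toward clay, which has a lower base rate.

No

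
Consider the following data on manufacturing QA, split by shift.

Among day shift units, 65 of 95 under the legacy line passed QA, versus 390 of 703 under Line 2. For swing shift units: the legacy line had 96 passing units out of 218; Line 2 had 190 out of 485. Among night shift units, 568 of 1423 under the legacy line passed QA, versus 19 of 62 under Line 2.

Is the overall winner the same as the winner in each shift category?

Day shift: the legacy line 65/95 = 68.4%, Line 2 390/703 = 55.5% → the legacy line
Swing shift: the legacy line 96/218 = 44.0%, Line 2 190/485 = 39.2% → the legacy line
Night shift: the legacy line 568/1423 = 39.9%, Line 2 19/62 = 30.6% → the legacy line
Overall: the legacy line 729/1736 = 42.0%, Line 2 599/1250 = 47.9% → Line 2
The legacy line wins each shift group but Line 2 wins overall — the comparison reverses. The legacy line's units skew toward night shift, which has a lower base rate.

No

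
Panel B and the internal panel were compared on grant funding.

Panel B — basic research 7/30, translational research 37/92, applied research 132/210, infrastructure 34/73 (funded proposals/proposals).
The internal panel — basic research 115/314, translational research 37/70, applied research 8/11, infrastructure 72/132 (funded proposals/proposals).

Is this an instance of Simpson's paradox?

Basic research: Panel B 7/30 = 23.3%, the internal panel 115/314 = 36.6% → the internal panel
Translational research: Panel B 37/92 = 40.2%, the internal panel 37/70 = 52.9% → the internal panel
Applied research: Panel B 132/210 = 62.9%, the internal panel 8/11 = 72.7% → the internal panel
Infrastructure: Panel B 34/73 = 46.6%, the internal panel 72/132 = 54.5% → the internal panel
Overall: Panel B 210/405 = 51.9%, the internal panel 232/527 = 44.0% → Panel B
The internal panel wins each proposal group but Panel B wins overall — the comparison reverses. The internal panel's proposals skew toward basic research, which has a lower base rate.

Yes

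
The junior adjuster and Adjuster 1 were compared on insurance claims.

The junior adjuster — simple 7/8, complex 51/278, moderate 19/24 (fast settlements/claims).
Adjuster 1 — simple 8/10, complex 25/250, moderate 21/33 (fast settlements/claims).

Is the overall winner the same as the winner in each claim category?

Simple: the junior adjuster 7/8 = 87.5%, Adjuster 1 8/10 = 80.0% → the junior adjuster
Complex: the junior adjuster 51/278 = 18.3%, Adjuster 1 25/250 = 10.0% → the junior adjuster
Moderate: the junior adjuster 19/24 = 79.2%, Adjuster 1 21/33 = 63.6% → the junior adjuster
Overall: the junior adjuster 77/310 = 24.8%, Adjuster 1 54/293 = 18.4% → the junior adjuster
The junior adjuster wins overall and in every claim group — no reversal.

Yes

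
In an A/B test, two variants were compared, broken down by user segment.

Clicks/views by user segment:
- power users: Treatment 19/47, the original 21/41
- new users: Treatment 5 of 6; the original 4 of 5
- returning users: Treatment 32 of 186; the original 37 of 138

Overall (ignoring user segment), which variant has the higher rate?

the original

Power users: Treatment 19/47 = 40.4%, the original 21/41 = 51.2% → the original
New users: Treatment 5/6 = 83.3%, the original 4/5 = 80.0% → Treatment
Returning users: Treatment 32/186 = 17.2%, the original 37/138 = 26.8% → the original
Overall: Treatment 56/239 = 23.4%, the original 62/184 = 33.7% → the original
(Neither sweeps every user group, but the original has the higher pooled rate.)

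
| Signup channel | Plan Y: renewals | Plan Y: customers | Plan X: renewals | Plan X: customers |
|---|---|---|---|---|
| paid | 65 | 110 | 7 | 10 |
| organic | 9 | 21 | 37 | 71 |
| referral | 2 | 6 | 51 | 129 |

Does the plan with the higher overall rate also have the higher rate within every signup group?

No

Paid: Plan Y 65/110 = 59.1%, Plan X 7/10 = 70.0% → Plan X
Organic: Plan Y 9/21 = 42.9%, Plan X 37/71 = 52.1% → Plan X
Referral: Plan Y 2/6 = 33.3%, Plan X 51/129 = 39.5% → Plan X
Overall: Plan Y 76/137 = 55.5%, Plan X 95/210 = 45.2% → Plan Y
Plan X wins each signup group but Plan Y wins overall — the comparison reverses. Plan X's customers skew toward referral, which has a lower base rate.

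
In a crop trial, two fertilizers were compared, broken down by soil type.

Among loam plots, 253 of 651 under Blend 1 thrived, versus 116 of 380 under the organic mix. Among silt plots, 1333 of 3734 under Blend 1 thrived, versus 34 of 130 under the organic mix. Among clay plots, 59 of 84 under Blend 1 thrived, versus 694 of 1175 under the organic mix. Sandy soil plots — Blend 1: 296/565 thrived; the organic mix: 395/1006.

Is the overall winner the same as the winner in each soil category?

No

Loam: Blend 1 253/651 = 38.9%, the organic mix 116/380 = 30.5% → Blend 1
Silt: Blend 1 1333/3734 = 35.7%, the organic mix 34/130 = 26.2% → Blend 1
Clay: Blend 1 59/84 = 70.2%, the organic mix 694/1175 = 59.1% → Blend 1
Sandy soil: Blend 1 296/565 = 52.4%, the organic mix 395/1006 = 39.3% → Blend 1
Overall: Blend 1 1941/5034 = 38.6%, the organic mix 1239/2691 = 46.0% → the organic mix
Blend 1 wins each soil group but the organic mix wins overall — the comparison reverses. Blend 1's plots skew toward silt, which has a lower base rate.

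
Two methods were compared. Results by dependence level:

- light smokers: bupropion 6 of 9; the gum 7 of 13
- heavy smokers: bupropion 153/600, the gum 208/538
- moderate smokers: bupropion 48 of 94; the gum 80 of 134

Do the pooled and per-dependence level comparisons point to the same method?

No

Light smokers: bupropion 6/9 = 66.7%, the gum 7/13 = 53.8% → bupropion
Heavy smokers: bupropion 153/600 = 25.5%, the gum 208/538 = 38.7% → the gum
Moderate smokers: bupropion 48/94 = 51.1%, the gum 80/134 = 59.7% → the gum
Overall: bupropion 207/703 = 29.4%, the gum 295/685 = 43.1% → the gum
Neither sweeps: bupropion wins 1 of 3 groups, the gum wins 2. The gum wins overall but not every group — no Simpson reversal.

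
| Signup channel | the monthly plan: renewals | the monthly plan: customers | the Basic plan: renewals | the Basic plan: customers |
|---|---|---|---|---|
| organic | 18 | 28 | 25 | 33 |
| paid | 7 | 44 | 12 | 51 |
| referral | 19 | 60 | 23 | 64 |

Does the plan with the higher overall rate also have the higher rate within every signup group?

Organic: the monthly plan 18/28 = 64.3%, the Basic plan 25/33 = 75.8% → the Basic plan
Paid: the monthly plan 7/44 = 15.9%, the Basic plan 12/51 = 23.5% → the Basic plan
Referral: the monthly plan 19/60 = 31.7%, the Basic plan 23/64 = 35.9% → the Basic plan
Overall: the monthly plan 44/132 = 33.3%, the Basic plan 60/148 = 40.5% → the Basic plan
The Basic plan wins overall and in every signup group — no reversal.

Yes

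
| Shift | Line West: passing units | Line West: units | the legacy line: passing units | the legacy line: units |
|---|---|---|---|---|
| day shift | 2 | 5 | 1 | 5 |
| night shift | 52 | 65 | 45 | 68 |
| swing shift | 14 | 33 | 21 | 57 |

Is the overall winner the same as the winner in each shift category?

Day shift: Line West 2/5 = 40.0%, the legacy line 1/5 = 20.0% → Line West
Night shift: Line West 52/65 = 80.0%, the legacy line 45/68 = 66.2% → Line West
Swing shift: Line West 14/33 = 42.4%, the legacy line 21/57 = 36.8% → Line West
Overall: Line West 68/103 = 66.0%, the legacy line 67/130 = 51.5% → Line West
Line West wins overall and in every shift group — no reversal.

Yes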